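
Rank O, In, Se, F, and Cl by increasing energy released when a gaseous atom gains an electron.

O is in period 2, group 16; F is in period 2, group 17; Cl is in period 3, group 17; Se is in period 4, group 16; In is in period 5, group 13.
Adding an electron releases more energy for atoms nearer the top right (short of the noble gases).
Here both period and group differ, so the two effects have to be weighed against each other.
O > In: both effects reinforce here, so O is clearly the higher of the two.
Se > O: this pair runs against the simple trend — see the exception note.
F > Se: both effects reinforce here, so F is clearly the higher of the two.
Cl > F: this pair runs against the simple trend — see the exception note.
Note the exception: Se has a higher electron affinity than O, contrary to the simple trend — O's compact 2p subshell gives strong electron–electron repulsion on the added electron.
Note the exception: Cl has a higher electron affinity than F, contrary to the simple trend — F's small 2p subshell makes the incoming electron feel strong e⁻–e⁻ repulsion, so Cl actually releases more energy on gaining an electron.
Approximate values (kJ/mol): O 141, F 328, Cl 349, Se 195, In 29.
So from lowest to highest: In < O < Se < F < Cl.

In < O < Se < F < Cl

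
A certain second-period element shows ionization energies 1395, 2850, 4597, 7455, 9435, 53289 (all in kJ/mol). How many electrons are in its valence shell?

5

Look for the largest jump between consecutive ionization energies: IE6/IE5 ≈ 5.6, far larger than any earlier ratio.
That jump marks the point where a core electron is being removed. So the atom has 5 valence electrons.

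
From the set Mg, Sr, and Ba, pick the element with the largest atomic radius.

Radius decreases left→right (rising Z_eff, same n) and increases top→bottom (higher n).
All are in group 2, so atomic radius increases down the group.
The largest atomic radius among these belongs to Ba.

Ba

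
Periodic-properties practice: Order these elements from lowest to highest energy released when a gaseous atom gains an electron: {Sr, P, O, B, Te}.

Sr, B, P, O, Te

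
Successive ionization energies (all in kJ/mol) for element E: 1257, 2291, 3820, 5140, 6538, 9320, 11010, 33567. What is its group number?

Look for the largest jump between consecutive ionization energies: IE8/IE7 ≈ 3.0, far larger than any earlier ratio.
That jump marks the point where a core electron is being removed. So the atom has 7 valence electrons.
A main-group element with 7 valence electrons is in group 17.

Group 17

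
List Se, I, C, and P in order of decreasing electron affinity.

I, Se, C, P

EA tends to increase across a period and decrease down a group, though the pattern is less regular than for IE or radius.
A diagonal step moves right (one effect) and down (the opposite effect) at once.
C > P: the two effects oppose for this pair; the down-group effect wins (122 vs 72 kJ/mol).
Se > C: period and group pull opposite ways; the across-period shift dominates (195 vs 122 kJ/mol).
I > Se: period and group pull opposite ways; the across-period shift dominates (295 vs 195 kJ/mol).
Approximate values (kJ/mol): C 122, P 72, Se 195, I 295.
So from highest to lowest: I > Se > C > P.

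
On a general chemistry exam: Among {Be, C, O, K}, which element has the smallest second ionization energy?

Be

Consider each +1 ion: Be⁺ still has 1 valence electron; C⁺ still has 3 valence electrons; O⁺ still has 5 valence electrons; K⁺ is the bare [Ar] core.
Usually core removal costs more than valence removal, but here the competition is close: a tightly held n=2 valence electron can cost more to remove than an n=3 core electron, so the actual values have to decide it.
Valence configurations: Be⁺ [He]2s¹, C⁺ [He]2s²2p¹, O⁺ [He]2s²2p³.
The numbers (kJ/mol): Be 1757, C 2353, O 3388, K 3052.
Hence IE_2: Be < C < K < O.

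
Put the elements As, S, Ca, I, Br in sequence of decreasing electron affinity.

S is in period 3, group 16; Ca is in period 4, group 2; As is in period 4, group 15; Br is in period 4, group 17; I is in period 5, group 17.
EA tends to increase across a period and decrease down a group, though the pattern is less regular than for IE or radius.
Here both period and group differ, so the two effects have to be weighed against each other.
As > Ca: both are in period 4; the period trend gives As the larger value.
S > As: both effects reinforce here, so S is clearly the higher of the two.
I > S: the two effects oppose for this pair; the across-period effect wins (295 vs 200 kJ/mol).
Br > I: Br sits above I in group 17, so the down-group effect alone puts Br higher.
Tabulated electron affinity (kJ/mol): S 200, Ca 2, As 78, Br 325, I 295.
So from highest to lowest: Br > I > S > As > Ca.

Br > I > S > As > Ca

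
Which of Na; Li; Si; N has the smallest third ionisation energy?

Si

After 2 electrons have been removed, what remains? Na²⁺ is already 1 electron into the core; Li²⁺ is already 1 electron into the core; Si²⁺ still has 2 valence electrons; N²⁺ still has 3 valence electrons.
Pulling an electron out of a noble-gas core costs far more than removing a remaining valence electron, so Na and Li sit at the high end of IE_3.
Valence configurations: Si²⁺ [Ne]3s², N²⁺ [He]2s²2p¹.
The numbers (kJ/mol): Na 6910, Li 11815, Si 3232, N 4578.
Overall IE_3 order: Si < N < Na < Li.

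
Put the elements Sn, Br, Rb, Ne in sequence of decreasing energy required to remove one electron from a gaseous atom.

Ne, Br, Sn, Rb

Ne is in period 2, group 18; Br is in period 4, group 17; Rb is in period 5, group 1; Sn is in period 5, group 14.
IE₁ increases left→right with effective nuclear charge and decreases top→bottom as the valence shell moves farther out.
Here both period and group differ, so the two effects have to be weighed against each other.
Sn > Rb: Sn lies to the right of Rb in period 5, so the across-period effect alone puts Sn higher.
Br > Sn: relative to Sn, both the across-period and down-group shifts push Br's first ionization energy up.
Ne > Br: both effects reinforce here, so Ne is clearly the higher of the two.
Approximate values (kJ/mol): Ne 2081, Br 1140, Rb 403, Sn 709.
So from highest to lowest: Ne > Br > Sn > Rb.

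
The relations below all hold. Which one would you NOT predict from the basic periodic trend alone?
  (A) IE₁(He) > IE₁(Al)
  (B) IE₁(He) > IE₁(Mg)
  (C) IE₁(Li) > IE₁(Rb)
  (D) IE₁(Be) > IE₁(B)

(D)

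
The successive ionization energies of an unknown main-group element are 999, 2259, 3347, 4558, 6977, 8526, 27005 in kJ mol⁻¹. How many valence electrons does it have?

Look for the largest jump between consecutive ionization energies: IE7/IE6 ≈ 3.2, far larger than any earlier ratio.
That jump marks the point where a core electron is being removed. So the atom has 6 valence electrons.

6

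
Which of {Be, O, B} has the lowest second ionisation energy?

The second ionization energy removes an electron from the +1 ion. For each element: Be⁺ still has 1 valence electron; O⁺ still has 5 valence electrons; B⁺ still has 2 valence electrons.
All are still removing valence electrons, so compare the +1 ions as you would atoms: IE_2 generally rises across a period (higher Z_eff) and falls down a group (larger shell), subject to the usual subshell exceptions.
Valence configurations: Be⁺ [He]2s¹, O⁺ [He]2s²2p³, B⁺ [He]2s².
Tabulated IE_2 (kJ/mol): Be 1757, O 3388, B 2427.
Hence IE_2: Be < B < O.

Be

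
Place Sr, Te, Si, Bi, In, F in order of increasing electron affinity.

F is in period 2, group 17; Si is in period 3, group 14; Sr is in period 5, group 2; In is in period 5, group 13; Te is in period 5, group 16; Bi is in period 6, group 15.
EA tends to increase across a period and decrease down a group, though the pattern is less regular than for IE or radius.
These span different periods and groups, so the two trends combine.
In > Sr: both are in period 5; the period trend gives In the larger value.
Bi > In: period and group pull opposite ways; the across-period shift dominates (91 vs 29 kJ/mol).
Si > Bi: the two effects oppose for this pair; the down-group effect wins (134 vs 91 kJ/mol).
Te > Si: the two effects oppose for this pair; the across-period effect wins (190 vs 134 kJ/mol).
F > Te: relative to Te, both the across-period and down-group shifts push F's electron affinity up.
For reference (kJ/mol): F 328, Si 134, Sr 5, In 29, Te 190, Bi 91.
So from lowest to highest: Sr < In < Bi < Si < Te < F.

Sr < In < Bi < Si < Te < F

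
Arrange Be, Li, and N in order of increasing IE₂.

Be < N < Li

IE_2 is the cost of taking one more electron from the +1 cation: Be⁺ still has 1 valence electron; Li⁺ is the bare [He] core; N⁺ still has 4 valence electrons.
Breaking into a closed-shell core is much more expensive than removing a leftover valence electron — Li has the largest IE_2 here.
Valence configurations: Be⁺ [He]2s¹, N⁺ [He]2s²2p².
The numbers (kJ/mol): Be 1757, Li 7298, N 2856.
Putting it together, IE_2: Be < N < Li.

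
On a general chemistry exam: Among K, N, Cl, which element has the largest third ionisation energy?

N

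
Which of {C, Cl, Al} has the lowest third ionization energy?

Al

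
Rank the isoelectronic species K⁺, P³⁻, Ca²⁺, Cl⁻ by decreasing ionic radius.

All of these have 18 electrons, so size is governed by nuclear charge alone: the more protons, the stronger the pull on the same electron cloud, and the smaller the ion.
Nuclear charges: Ca²⁺ (Z=20), K⁺ (Z=19), Cl⁻ (Z=17), P³⁻ (Z=15).
Largest to smallest: P³⁻ > Cl⁻ > K⁺ > Ca²⁺.

P³⁻ > Cl⁻ > K⁺ > Ca²⁺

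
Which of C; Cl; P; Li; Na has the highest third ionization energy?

Li

Consider each +2 ion: C²⁺ still has 2 valence electrons; Cl²⁺ still has 5 valence electrons; P²⁺ still has 3 valence electrons; Li²⁺ is already 1 electron into the core; Na²⁺ is already 1 electron into the core.
Breaking into a closed-shell core is much more expensive than removing a leftover valence electron — Na and Li have the largest IE_3 here.
Valence configurations: C²⁺ [He]2s², Cl²⁺ [Ne]3s²3p³, P²⁺ [Ne]3s²3p¹.
Tabulated IE_3 (kJ/mol): C 4620, Cl 3822, P 2914, Li 11815, Na 6910.
Hence IE_3: P < Cl < C < Na < Li.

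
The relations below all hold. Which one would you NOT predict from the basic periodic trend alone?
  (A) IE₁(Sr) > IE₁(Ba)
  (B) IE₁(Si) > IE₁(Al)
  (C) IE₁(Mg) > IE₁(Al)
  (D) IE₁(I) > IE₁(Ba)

The general trend: first ionisation energy increases across a period and decreases down a group.
(A) Sr (period 5, group 2) vs Ba (period 6, group 2): the stated order agrees with the simple trend.
(B) Si (period 3, group 14) vs Al (period 3, group 13): the stated order agrees with the simple trend.
(C) Mg (period 3, group 2) vs Al (period 3, group 13): the stated order contradicts the simple trend.
(D) I (period 5, group 17) vs Ba (period 6, group 2): the stated order agrees with the simple trend.
The exception is (C): Al's single 3p electron is easier to remove than one from Mg's filled 3s².

(C)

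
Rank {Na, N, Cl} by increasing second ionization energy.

Consider each +1 ion: Na⁺ is the bare [Ne] core; N⁺ still has 4 valence electrons; Cl⁺ still has 6 valence electrons.
Core electrons are held far more tightly than valence electrons, so Na tops the IE_2 order.
Valence configurations: N⁺ [He]2s²2p², Cl⁺ [Ne]3s²3p⁴.
Tabulated IE_2 (kJ/mol): Na 4562, N 2856, Cl 2298.
Hence IE_2: Cl < N < Na.

Cl < N < Na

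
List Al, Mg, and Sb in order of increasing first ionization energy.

Al < Mg < Sb

Mg is in period 3, group 2; Al is in period 3, group 13; Sb is in period 5, group 15.
First ionization energy rises across a period (greater Z_eff holds electrons more tightly) and falls down a group (valence electrons are farther from the nucleus).
Neither a single period nor a single group — weigh both effects.
Mg > Al: this pair runs against the simple trend — see the exception note.
Sb > Mg: the two effects oppose for this pair; the across-period effect wins (831 vs 738 kJ/mol).
Note the exception: Mg has a higher first ionization energy than Al, contrary to the simple trend — Al's single 3p electron is easier to remove than one from Mg's filled 3s².
Tabulated first ionization energy (kJ/mol): Mg 738, Al 578, Sb 831.
So from lowest to highest: Al < Mg < Sb.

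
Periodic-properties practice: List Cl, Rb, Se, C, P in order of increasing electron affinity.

C is in period 2, group 14; P is in period 3, group 15; Cl is in period 3, group 17; Se is in period 4, group 16; Rb is in period 5, group 1.
Atoms with high Z_eff and room in the valence shell (especially the halogens) have the most exothermic electron affinities.
These span different periods and groups, so the two trends combine.
P > Rb: relative to Rb, both the across-period and down-group shifts push P's electron affinity up.
C > P: period and group pull opposite ways; the down-group shift dominates (122 vs 72 kJ/mol).
Se > C: period and group pull opposite ways; the across-period shift dominates (195 vs 122 kJ/mol).
Cl > Se: relative to Se, both the across-period and down-group shifts push Cl's electron affinity up.
Approximate values (kJ/mol): C 122, P 72, Cl 349, Se 195, Rb 47.
So from lowest to highest: Rb < P < C < Se < Cl.

Rb < P < C < Se < Cl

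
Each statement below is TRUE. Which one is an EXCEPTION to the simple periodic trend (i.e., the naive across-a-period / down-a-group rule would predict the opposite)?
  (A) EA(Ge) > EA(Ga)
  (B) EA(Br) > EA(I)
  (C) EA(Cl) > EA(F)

The general trend: electron affinity increases across a period and decreases down a group.
(A) Ge (period 4, group 14) vs Ga (period 4, group 13): the stated order agrees with the simple trend.
(B) Br (period 4, group 17) vs I (period 5, group 17): the stated order agrees with the simple trend.
(C) Cl (period 3, group 17) vs F (period 2, group 17): the stated order contradicts the simple trend.
The exception is (C): F's small 2p subshell makes the incoming electron feel strong e⁻–e⁻ repulsion, so Cl actually releases more energy on gaining an electron.

(C)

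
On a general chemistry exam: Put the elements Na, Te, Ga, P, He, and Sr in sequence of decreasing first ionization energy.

He > P > Te > Ga > Sr > Na

He is in period 1, group 18; Na is in period 3, group 1; P is in period 3, group 15; Ga is in period 4, group 13; Sr is in period 5, group 2; Te is in period 5, group 16.
IE₁ increases left→right with effective nuclear charge and decreases top→bottom as the valence shell moves farther out.
Here both period and group differ, so the two effects have to be weighed against each other.
Sr > Na: period and group pull opposite ways; the across-period shift dominates (550 vs 496 kJ/mol).
Ga > Sr: relative to Sr, both the across-period and down-group shifts push Ga's first ionization energy up.
Te > Ga: period and group pull opposite ways; the across-period shift dominates (869 vs 579 kJ/mol).
P > Te: period and group pull opposite ways; the down-group shift dominates (1012 vs 869 kJ/mol).
He > P: relative to P, both the across-period and down-group shifts push He's first ionization energy up.
Approximate values (kJ/mol): He 2372, Na 496, P 1012, Ga 579, Sr 550, Te 869.
So from highest to lowest: He > P > Te > Ga > Sr > Na.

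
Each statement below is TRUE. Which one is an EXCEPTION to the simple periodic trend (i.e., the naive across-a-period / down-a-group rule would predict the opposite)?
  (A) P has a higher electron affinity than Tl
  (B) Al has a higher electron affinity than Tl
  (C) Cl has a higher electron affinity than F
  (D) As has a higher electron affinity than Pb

(C)

The general trend: electron affinity increases across a period and decreases down a group.
(A) P (period 3, group 15) vs Tl (period 6, group 13): the stated order agrees with the simple trend.
(B) Al (period 3, group 13) vs Tl (period 6, group 13): the stated order agrees with the simple trend.
(C) Cl (period 3, group 17) vs F (period 2, group 17): the stated order contradicts the simple trend.
(D) As (period 4, group 15) vs Pb (period 6, group 14): the stated order agrees with the simple trend.
The exception is (C): F's small 2p subshell makes the incoming electron feel strong e⁻–e⁻ repulsion, so Cl actually releases more energy on gaining an electron.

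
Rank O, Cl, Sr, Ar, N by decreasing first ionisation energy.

Ar > N > O > Cl > Sr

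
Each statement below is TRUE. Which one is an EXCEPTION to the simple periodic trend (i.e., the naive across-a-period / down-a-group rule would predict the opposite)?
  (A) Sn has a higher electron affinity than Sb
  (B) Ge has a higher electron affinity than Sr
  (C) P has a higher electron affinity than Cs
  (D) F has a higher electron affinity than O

The general trend: electron affinity increases across a period and decreases down a group.
(A) Sn (period 5, group 14) vs Sb (period 5, group 15): the stated order contradicts the simple trend.
(B) Ge (period 4, group 14) vs Sr (period 5, group 2): the stated order agrees with the simple trend.
(C) P (period 3, group 15) vs Cs (period 6, group 1): the stated order agrees with the simple trend.
(D) F (period 2, group 17) vs O (period 2, group 16): the stated order agrees with the simple trend.
The exception is (A): adding an electron to Sb's half-filled 5p³ is unfavourable, so Sn has the more exothermic EA.

(A)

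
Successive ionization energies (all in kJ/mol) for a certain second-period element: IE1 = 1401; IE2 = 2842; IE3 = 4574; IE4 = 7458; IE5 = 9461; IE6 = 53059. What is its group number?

Group 15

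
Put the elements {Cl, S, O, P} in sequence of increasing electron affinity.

EA tends to increase across a period and decrease down a group, though the pattern is less regular than for IE or radius.
Neither a single period nor a single group — weigh both effects.
O > P: both effects reinforce here, so O is clearly the higher of the two.
S > O: this pair runs against the simple trend — see the exception note.
Cl > S: Cl lies to the right of S in period 3, so the across-period effect alone puts Cl higher.
Note the exception: S has a higher electron affinity than O, contrary to the simple trend — the compact 2p subshell of O repels the added electron more than S's larger 3p does.
Tabulated electron affinity (kJ/mol): O 141, P 72, S 200, Cl 349.
So from lowest to highest: P < O < S < Cl.

P, O, S, Cl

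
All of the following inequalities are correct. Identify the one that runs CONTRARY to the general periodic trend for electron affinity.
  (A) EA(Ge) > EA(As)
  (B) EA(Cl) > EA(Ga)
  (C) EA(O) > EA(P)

(A)

The general trend: electron affinity increases across a period and decreases down a group.
(A) Ge (period 4, group 14) vs As (period 4, group 15): the stated order contradicts the simple trend.
(B) Cl (period 3, group 17) vs Ga (period 4, group 13): the stated order agrees with the simple trend.
(C) O (period 2, group 16) vs P (period 3, group 15): the stated order agrees with the simple trend.
The exception is (A): adding an electron to As's half-filled 4p³ is unfavourable, so Ge (4p²) has the more exothermic EA.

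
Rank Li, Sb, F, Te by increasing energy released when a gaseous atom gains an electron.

Li, Sb, Te, F

Li is in period 2, group 1; F is in period 2, group 17; Sb is in period 5, group 15; Te is in period 5, group 16.
Atoms with high Z_eff and room in the valence shell (especially the halogens) have the most exothermic electron affinities.
Neither a single period nor a single group — weigh both effects.
Sb > Li: the two effects oppose for this pair; the across-period effect wins (103 vs 60 kJ/mol).
Te > Sb: Te lies to the right of Sb in period 5, so the across-period effect alone puts Te higher.
F > Te: relative to Te, both the across-period and down-group shifts push F's electron affinity up.
Tabulated electron affinity (kJ/mol): Li 60, F 328, Sb 103, Te 190.
So from lowest to highest: Li < Sb < Te < F.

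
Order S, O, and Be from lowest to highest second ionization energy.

Be, S, O

After 1 electron has been removed, what remains? S⁺ still has 5 valence electrons; O⁺ still has 5 valence electrons; Be⁺ still has 1 valence electron.
All are still removing valence electrons, so compare the +1 ions as you would atoms: IE_2 generally rises across a period (higher Z_eff) and falls down a group (larger shell), subject to the usual subshell exceptions.
Valence configurations: S⁺ [Ne]3s²3p³, O⁺ [He]2s²2p³, Be⁺ [He]2s¹.
Approximate IE_2 values (kJ/mol): S 2252, O 3388, Be 1757.
Hence IE_2: Be < S < O.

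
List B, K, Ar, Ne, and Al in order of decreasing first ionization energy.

Removing the outermost electron gets harder across a period and easier down a group.
Here both period and group differ, so the two effects have to be weighed against each other.
Al > K: relative to K, both the across-period and down-group shifts push Al's first ionization energy up.
B > Al: they share group 13; the group trend gives B the larger value.
Ar > B: the two effects oppose for this pair; the across-period effect wins (1521 vs 801 kJ/mol).
Ne > Ar: they share group 18; the group trend gives Ne the larger value.
Approximate values (kJ/mol): B 801, Ne 2081, Al 578, Ar 1521, K 419.
So from highest to lowest: Ne > Ar > B > Al > K.

Ne > Ar > B > Al > K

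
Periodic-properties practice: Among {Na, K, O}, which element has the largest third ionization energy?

The third ionization energy removes an electron from the +2 ion. For each element: Na²⁺ is already 1 electron into the core; K²⁺ is already 1 electron into the core; O²⁺ still has 4 valence electrons.
Usually core removal costs more than valence removal, but here the competition is close: a tightly held n=2 valence electron can cost more to remove than an n=3 core electron, so the actual values have to decide it.
Approximate IE_3 values (kJ/mol): Na 6910, K 4420, O 5300.
So the third ionization energies run K < O < Na.

Na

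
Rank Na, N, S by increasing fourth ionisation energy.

S, N, Na

Consider each +3 ion: Na³⁺ is already 2 electrons into the core; N³⁺ still has 2 valence electrons; S³⁺ still has 3 valence electrons.
Pulling an electron out of a noble-gas core costs far more than removing a remaining valence electron, so Na sits at the high end of IE_4.
Valence configurations: N³⁺ [He]2s², S³⁺ [Ne]3s²3p¹.
Approximate IE_4 values (kJ/mol): Na 9543, N 7475, S 4556.
Hence IE_4: S < N < Na.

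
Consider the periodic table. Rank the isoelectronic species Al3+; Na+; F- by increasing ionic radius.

All of these have 10 electrons, so size is governed by nuclear charge alone: the more protons, the stronger the pull on the same electron cloud, and the smaller the ion.
Nuclear charges: Al3+ (Z=13), Na+ (Z=11), F- (Z=9).
Smallest to largest: Al3+ < Na+ < F-.

Al3+ < Na+ < F-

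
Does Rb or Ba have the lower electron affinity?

Atoms with high Z_eff and room in the valence shell (especially the halogens) have the most exothermic electron affinities.
These sit on a diagonal, where the across-period and down-group effects partly cancel.
Rb > Ba: the two effects oppose for this pair; the down-group effect wins (47 vs 14 kJ/mol).
For reference (kJ/mol): Rb 47, Ba 14.
So Ba has the lower electron affinity (Ba < Rb).

Ba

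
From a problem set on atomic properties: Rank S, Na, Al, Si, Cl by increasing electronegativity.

Na < Al < Si < S < Cl

Na is in period 3, group 1; Al is in period 3, group 13; Si is in period 3, group 14; S is in period 3, group 16; Cl is in period 3, group 17.
Smaller atoms with higher effective nuclear charge are more electronegative.
All lie in period 3, so electronegativity increases left to right.
So from lowest to highest: Na < Al < Si < S < Cl.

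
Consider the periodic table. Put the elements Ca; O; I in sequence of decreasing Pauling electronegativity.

O is in period 2, group 16; Ca is in period 4, group 2; I is in period 5, group 17.
Smaller atoms with higher effective nuclear charge are more electronegative.
Neither a single period nor a single group — weigh both effects.
I > Ca: the two effects oppose for this pair; the across-period effect wins (2.66 vs 1.00).
O > I: the two effects oppose for this pair; the down-group effect wins (3.44 vs 2.66).
For reference (Pauling): O 3.44, Ca 1.00, I 2.66.
So from highest to lowest: O > I > Ca.

O > I > Ca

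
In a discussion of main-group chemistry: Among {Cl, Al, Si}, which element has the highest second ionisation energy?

IE_2 is the cost of taking one more electron from the +1 cation: Cl⁺ still has 6 valence electrons; Al⁺ still has 2 valence electrons; Si⁺ still has 3 valence electrons.
All are still removing valence electrons, so compare the +1 ions as you would atoms: IE_2 generally rises across a period (higher Z_eff) and falls down a group (larger shell), subject to the usual subshell exceptions.
Valence configurations: Cl⁺ [Ne]3s²3p⁴, Al⁺ [Ne]3s², Si⁺ [Ne]3s²3p¹.
Si⁺ loses a lone 3p electron whereas Al⁺ must break into a filled 3s² pair, so IE_2(Al) > IE_2(Si) even though Si has the higher nuclear charge.
Tabulated IE_2 (kJ/mol): Cl 2298, Al 1817, Si 1577.
Putting it together, IE_2: Si < Al < Cl.

Cl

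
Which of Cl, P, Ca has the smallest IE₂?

The second ionization energy removes an electron from the +1 ion. For each element: Cl⁺ still has 6 valence electrons; P⁺ still has 4 valence electrons; Ca⁺ still has 1 valence electron.
All are still removing valence electrons, so compare the +1 ions as you would atoms: IE_2 generally rises across a period (higher Z_eff) and falls down a group (larger shell), subject to the usual subshell exceptions.
Valence configurations: Cl⁺ [Ne]3s²3p⁴, P⁺ [Ne]3s²3p², Ca⁺ [Ar]4s¹.
Approximate IE_2 values (kJ/mol): Cl 2298, P 1907, Ca 1145.
So the second ionization energies run Ca < P < Cl.

Ca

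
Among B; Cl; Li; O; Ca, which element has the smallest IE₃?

B

After 2 electrons have been removed, what remains? B²⁺ still has 1 valence electron; Cl²⁺ still has 5 valence electrons; Li²⁺ is already 1 electron into the core; O²⁺ still has 4 valence electrons; Ca²⁺ is the bare [Ar] core.
Usually core removal costs more than valence removal, but here the competition is close: a tightly held n=2 valence electron can cost more to remove than an n=3 core electron, so the actual values have to decide it.
Valence configurations: B²⁺ [He]2s¹, Cl²⁺ [Ne]3s²3p³, O²⁺ [He]2s²2p².
The numbers (kJ/mol): B 3660, Cl 3822, Li 11815, O 5300, Ca 4912.
Overall IE_3 order: B < Cl < Ca < O < Li.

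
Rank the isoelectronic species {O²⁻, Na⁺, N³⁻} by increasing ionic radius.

All of these have 10 electrons, so size is governed by nuclear charge alone: the more protons, the stronger the pull on the same electron cloud, and the smaller the ion.
Nuclear charges: Na⁺ (Z=11), O²⁻ (Z=8), N³⁻ (Z=7).
Smallest to largest: Na⁺ < O²⁻ < N³⁻.

Na⁺ < O²⁻ < N³⁻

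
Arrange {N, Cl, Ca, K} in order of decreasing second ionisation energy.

K, N, Cl, Ca

Consider each +1 ion: N⁺ still has 4 valence electrons; Cl⁺ still has 6 valence electrons; Ca⁺ still has 1 valence electron; K⁺ is the bare [Ar] core.
Core electrons are held far more tightly than valence electrons, so K tops the IE_2 order.
Valence configurations: N⁺ [He]2s²2p², Cl⁺ [Ne]3s²3p⁴, Ca⁺ [Ar]4s¹.
Approximate IE_2 values (kJ/mol): N 2856, Cl 2298, Ca 1145, K 3052.
Hence IE_2: Ca < Cl < N < K.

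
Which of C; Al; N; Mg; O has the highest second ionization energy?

O

Consider each +1 ion: C⁺ still has 3 valence electrons; Al⁺ still has 2 valence electrons; N⁺ still has 4 valence electrons; Mg⁺ still has 1 valence electron; O⁺ still has 5 valence electrons.
All are still removing valence electrons, so compare the +1 ions as you would atoms: IE_2 generally rises across a period (higher Z_eff) and falls down a group (larger shell), subject to the usual subshell exceptions.
Valence configurations: C⁺ [He]2s²2p¹, Al⁺ [Ne]3s², N⁺ [He]2s²2p², Mg⁺ [Ne]3s¹, O⁺ [He]2s²2p³.
Tabulated IE_2 (kJ/mol): C 2353, Al 1817, N 2856, Mg 1451, O 3388.
Overall IE_2 order: Mg < Al < C < N < O.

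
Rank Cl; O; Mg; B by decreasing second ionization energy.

O > B > Cl > Mg

The second ionization energy removes an electron from the +1 ion. For each element: Cl⁺ still has 6 valence electrons; O⁺ still has 5 valence electrons; Mg⁺ still has 1 valence electron; B⁺ still has 2 valence electrons.
All are still removing valence electrons, so compare the +1 ions as you would atoms: IE_2 generally rises across a period (higher Z_eff) and falls down a group (larger shell), subject to the usual subshell exceptions.
Valence configurations: Cl⁺ [Ne]3s²3p⁴, O⁺ [He]2s²2p³, Mg⁺ [Ne]3s¹, B⁺ [He]2s².
Approximate IE_2 values (kJ/mol): Cl 2298, O 3388, Mg 1451, B 2427.
Hence IE_2: Mg < Cl < B < O.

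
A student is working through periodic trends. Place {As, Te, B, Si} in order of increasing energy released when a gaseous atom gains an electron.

B < As < Si < Te

Atoms with high Z_eff and room in the valence shell (especially the halogens) have the most exothermic electron affinities.
These sit on a diagonal, where the across-period and down-group effects partly cancel.
As > B: period and group pull opposite ways; the across-period shift dominates (78 vs 27 kJ/mol).
Si > As: period and group pull opposite ways; the down-group shift dominates (134 vs 78 kJ/mol).
Te > Si: period and group pull opposite ways; the across-period shift dominates (190 vs 134 kJ/mol).
Tabulated electron affinity (kJ/mol): B 27, Si 134, As 78, Te 190.
So from lowest to highest: B < As < Si < Te.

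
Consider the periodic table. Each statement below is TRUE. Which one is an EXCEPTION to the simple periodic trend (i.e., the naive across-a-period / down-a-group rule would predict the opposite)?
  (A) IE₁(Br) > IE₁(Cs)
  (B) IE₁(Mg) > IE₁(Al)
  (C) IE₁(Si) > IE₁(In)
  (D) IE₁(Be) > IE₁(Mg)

(B)

The general trend: first ionization energy increases across a period and decreases down a group.
(A) Br (period 4, group 17) vs Cs (period 6, group 1): the stated order agrees with the simple trend.
(B) Mg (period 3, group 2) vs Al (period 3, group 13): the stated order contradicts the simple trend.
(C) Si (period 3, group 14) vs In (period 5, group 13): the stated order agrees with the simple trend.
(D) Be (period 2, group 2) vs Mg (period 3, group 2): the stated order agrees with the simple trend.
The exception is (B): Al's single 3p electron is easier to remove than one from Mg's filled 3s².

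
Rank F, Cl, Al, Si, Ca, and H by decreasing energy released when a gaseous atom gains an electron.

H is in period 1, group 1; F is in period 2, group 17; Al is in period 3, group 13; Si is in period 3, group 14; Cl is in period 3, group 17; Ca is in period 4, group 2.
Electron affinity generally becomes more exothermic across a period toward the halogens and less exothermic down a group.
These span different periods and groups, so the two trends combine.
Al > Ca: both effects reinforce here, so Al is clearly the higher of the two.
H > Al: the two effects oppose for this pair; the down-group effect wins (73 vs 42 kJ/mol).
Si > H: the two effects oppose for this pair; the across-period effect wins (134 vs 73 kJ/mol).
F > Si: both effects reinforce here, so F is clearly the higher of the two.
Cl > F: this pair runs against the simple trend — see the exception note.
Note the exception: Cl has a higher electron affinity than F, contrary to the simple trend — F's small 2p subshell makes the incoming electron feel strong e⁻–e⁻ repulsion, so Cl actually releases more energy on gaining an electron.
Tabulated electron affinity (kJ/mol): H 73, F 328, Al 42, Si 134, Cl 349, Ca 2.
So from highest to lowest: Cl > F > Si > H > Al > Ca.

Cl, F, Si, H, Al, Ca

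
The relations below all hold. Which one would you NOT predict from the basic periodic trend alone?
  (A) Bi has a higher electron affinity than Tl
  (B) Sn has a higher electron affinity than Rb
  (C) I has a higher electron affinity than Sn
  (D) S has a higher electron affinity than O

(D)

The general trend: electron affinity increases across a period and decreases down a group.
(A) Bi (period 6, group 15) vs Tl (period 6, group 13): the stated order agrees with the simple trend.
(B) Sn (period 5, group 14) vs Rb (period 5, group 1): the stated order agrees with the simple trend.
(C) I (period 5, group 17) vs Sn (period 5, group 14): the stated order agrees with the simple trend.
(D) S (period 3, group 16) vs O (period 2, group 16): the stated order contradicts the simple trend.
The exception is (D): the compact 2p subshell of O repels the added electron more than S's larger 3p does.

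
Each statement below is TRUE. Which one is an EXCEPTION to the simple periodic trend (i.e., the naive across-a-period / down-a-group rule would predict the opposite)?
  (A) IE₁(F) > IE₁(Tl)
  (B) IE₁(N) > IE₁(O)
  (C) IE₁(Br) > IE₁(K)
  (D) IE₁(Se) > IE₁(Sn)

The general trend: first ionisation energy increases across a period and decreases down a group.
(A) F (period 2, group 17) vs Tl (period 6, group 13): the stated order agrees with the simple trend.
(B) N (period 2, group 15) vs O (period 2, group 16): the stated order contradicts the simple trend.
(C) Br (period 4, group 17) vs K (period 4, group 1): the stated order agrees with the simple trend.
(D) Se (period 4, group 16) vs Sn (period 5, group 14): the stated order agrees with the simple trend.
The exception is (B): pairing an electron in O's 2p⁴ costs repulsion energy, so O ionizes more easily than half-filled N (2p³).

(B)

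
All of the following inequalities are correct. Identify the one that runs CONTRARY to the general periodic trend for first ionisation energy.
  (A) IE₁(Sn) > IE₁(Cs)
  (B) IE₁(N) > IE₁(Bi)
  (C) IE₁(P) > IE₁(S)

(C)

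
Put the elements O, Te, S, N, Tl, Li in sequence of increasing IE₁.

Li < Tl < Te < S < O < N

Li is in period 2, group 1; N is in period 2, group 15; O is in period 2, group 16; S is in period 3, group 16; Te is in period 5, group 16; Tl is in period 6, group 13.
First ionization energy rises across a period (greater Z_eff holds electrons more tightly) and falls down a group (valence electrons are farther from the nucleus).
Here both period and group differ, so the two effects have to be weighed against each other.
Tl > Li: period and group pull opposite ways; the across-period shift dominates (589 vs 520 kJ/mol).
Te > Tl: both effects reinforce here, so Te is clearly the higher of the two.
S > Te: S sits above Te in group 16, so the down-group effect alone puts S higher.
O > S: O sits above S in group 16, so the down-group effect alone puts O higher.
N > O: this pair runs against the simple trend — see the exception note.
Note the exception: N has a higher first ionization energy than O, contrary to the simple trend — pairing an electron in O's 2p⁴ costs repulsion energy, so O ionizes more easily than half-filled N (2p³).
Approximate values (kJ/mol): Li 520, N 1402, O 1314, S 1000, Te 869, Tl 589.
So from lowest to highest: Li < Tl < Te < S < O < N.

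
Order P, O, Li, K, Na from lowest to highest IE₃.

Consider each +2 ion: P²⁺ still has 3 valence electrons; O²⁺ still has 4 valence electrons; Li²⁺ is already 1 electron into the core; K²⁺ is already 1 electron into the core; Na²⁺ is already 1 electron into the core.
Usually core removal costs more than valence removal, but here the competition is close: a tightly held n=2 valence electron can cost more to remove than an n=3 core electron, so the actual values have to decide it.
Valence configurations: P²⁺ [Ne]3s²3p¹, O²⁺ [He]2s²2p².
Tabulated IE_3 (kJ/mol): P 2914, O 5300, Li 11815, K 4420, Na 6910.
Hence IE_3: P < K < O < Na < Li.

P, K, O, Na, Li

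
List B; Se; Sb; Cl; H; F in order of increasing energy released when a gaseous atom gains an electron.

B, H, Sb, Se, F, Cl

H is in period 1, group 1; B is in period 2, group 13; F is in period 2, group 17; Cl is in period 3, group 17; Se is in period 4, group 16; Sb is in period 5, group 15.
EA tends to increase across a period and decrease down a group, though the pattern is less regular than for IE or radius.
These span different periods and groups, so the two trends combine.
H > B: the two effects oppose for this pair; the down-group effect wins (73 vs 27 kJ/mol).
Sb > H: period and group pull opposite ways; the across-period shift dominates (103 vs 73 kJ/mol).
Se > Sb: both effects reinforce here, so Se is clearly the higher of the two.
F > Se: relative to Se, both the across-period and down-group shifts push F's electron affinity up.
Cl > F: this pair runs against the simple trend — see the exception note.
Note the exception: Cl has a higher electron affinity than F, contrary to the simple trend — F's small 2p subshell makes the incoming electron feel strong e⁻–e⁻ repulsion, so Cl actually releases more energy on gaining an electron.
Approximate values (kJ/mol): H 73, B 27, F 328, Cl 349, Se 195, Sb 103.
So from lowest to highest: B < H < Sb < Se < F < Cl.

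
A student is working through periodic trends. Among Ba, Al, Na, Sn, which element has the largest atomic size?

Ba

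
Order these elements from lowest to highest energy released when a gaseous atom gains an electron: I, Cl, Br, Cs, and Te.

Cs, Te, I, Br, Cl

Atoms with high Z_eff and room in the valence shell (especially the halogens) have the most exothermic electron affinities.
Neither a single period nor a single group — weigh both effects.
Te > Cs: both effects reinforce here, so Te is clearly the higher of the two.
I > Te: both are in period 5; the period trend gives I the larger value.
Br > I: they share group 17; the group trend gives Br the larger value.
Cl > Br: Cl sits above Br in group 17, so the down-group effect alone puts Cl higher.
For reference (kJ/mol): Cl 349, Br 325, Te 190, I 295, Cs 46.
So from lowest to highest: Cs < Te < I < Br < Cl.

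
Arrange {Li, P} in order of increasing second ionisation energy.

P, Li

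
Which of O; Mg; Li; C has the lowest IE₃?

C

The third ionization energy removes an electron from the +2 ion. For each element: O²⁺ still has 4 valence electrons; Mg²⁺ is the bare [Ne] core; Li²⁺ is already 1 electron into the core; C²⁺ still has 2 valence electrons.
Breaking into a closed-shell core is much more expensive than removing a leftover valence electron — Mg and Li have the largest IE_3 here.
Valence configurations: O²⁺ [He]2s²2p², C²⁺ [He]2s².
Tabulated IE_3 (kJ/mol): O 5300, Mg 7733, Li 11815, C 4620.
Putting it together, IE_3: C < O < Mg < Li.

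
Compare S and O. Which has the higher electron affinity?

O is in period 2, group 16; S is in period 3, group 16.
Electron affinity generally becomes more exothermic across a period toward the halogens and less exothermic down a group.
All are in group 16; the group trend (electron affinity increases up the group) applies, with the exception below.
Note the exception: S has a higher electron affinity than O, contrary to the simple trend — the compact 2p subshell of O repels the added electron more than S's larger 3p does.
Approximate values (kJ/mol): O 141, S 200.
So S has the higher electron affinity (S > O).

S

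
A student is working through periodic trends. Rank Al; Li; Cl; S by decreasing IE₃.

Consider each +2 ion: Al²⁺ still has 1 valence electron; Li²⁺ is already 1 electron into the core; Cl²⁺ still has 5 valence electrons; S²⁺ still has 4 valence electrons.
Core electrons are held far more tightly than valence electrons, so Li tops the IE_3 order.
Valence configurations: Al²⁺ [Ne]3s¹, Cl²⁺ [Ne]3s²3p³, S²⁺ [Ne]3s²3p².
Tabulated IE_3 (kJ/mol): Al 2745, Li 11815, Cl 3822, S 3357.
Putting it together, IE_3: Al < S < Cl < Li.

Li > Cl > S > Al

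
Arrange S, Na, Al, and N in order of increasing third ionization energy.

Al, S, N, Na

The third ionization energy removes an electron from the +2 ion. For each element: S²⁺ still has 4 valence electrons; Na²⁺ is already 1 electron into the core; Al²⁺ still has 1 valence electron; N²⁺ still has 3 valence electrons.
Core electrons are held far more tightly than valence electrons, so Na tops the IE_3 order.
Valence configurations: S²⁺ [Ne]3s²3p², Al²⁺ [Ne]3s¹, N²⁺ [He]2s²2p¹.
Tabulated IE_3 (kJ/mol): S 3357, Na 6910, Al 2745, N 4578.
So the third ionization energies run Al < S < N < Na.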